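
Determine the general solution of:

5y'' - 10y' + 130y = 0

Characteristic equation: 5r² - 10r + 130 = 0
Divide by 5: r² - 2r + 26 = 0
Roots: r = 1 ± 5i (complex conjugates)
General solution: y = e^x(C₁cos(5x) + C₂sin(5x))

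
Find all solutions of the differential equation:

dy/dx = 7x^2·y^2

Separating variables and integrating:
-1/y = 7x^3/3 + C

General solution: y^-1 = (-7/3)x^3 + C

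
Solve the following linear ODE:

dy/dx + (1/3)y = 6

Using integrating factor method:

General solution: y = 18 + Ce^(-x/3)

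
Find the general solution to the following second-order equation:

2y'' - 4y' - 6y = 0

Characteristic equation: 2r² - 4r - 6 = 0
Divide by 2: r² - 2r - 3 = 0
Roots: r = 3, -1 (distinct real)
General solution: y = C₁e^(3x) + C₂e^(-x)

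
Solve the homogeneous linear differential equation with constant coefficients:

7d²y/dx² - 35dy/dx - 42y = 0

Characteristic equation: 7r² - 35r - 42 = 0
Divide by 7: r² - 5r - 6 = 0
Roots: r = 6, -1 (distinct real)
General solution: y = C₁e^(6x) + C₂e^(-x)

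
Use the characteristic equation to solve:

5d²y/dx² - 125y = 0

Characteristic equation: 5r² - 125 = 0
Divide by 5: r² - 25 = 0
Roots: r = 5, -5 (distinct real)
General solution: y = C₁e^(5x) + C₂e^(-5x)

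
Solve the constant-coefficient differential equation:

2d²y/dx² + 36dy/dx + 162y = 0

Characteristic equation: 2r² + 36r + 162 = 0
Divide by 2: r² + 18r + 81 = 0
Factored: (r + 9)² = 0
Repeated root: r = -9
General solution: y = (C₁ + C₂x)e^(-9x)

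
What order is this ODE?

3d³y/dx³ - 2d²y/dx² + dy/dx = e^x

The order is 3 (highest derivative is of order 3).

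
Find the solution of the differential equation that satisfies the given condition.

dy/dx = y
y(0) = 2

General solution: y = Ce^x
Applying IC y(0) = 2:
Particular solution: y = 2e^x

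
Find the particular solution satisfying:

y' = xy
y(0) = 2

General solution: y = Ce^(x²/2)
Applying IC y(0) = 2:
Particular solution: y = 2e^(x²/2)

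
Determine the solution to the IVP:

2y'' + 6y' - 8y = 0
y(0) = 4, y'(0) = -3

General solution: y = C₁e^x + C₂e^(-4x)
Applying ICs: C₁ = 13/5, C₂ = 7/5
Particular solution: y = (13/5)e^x + (7/5)e^(-4x)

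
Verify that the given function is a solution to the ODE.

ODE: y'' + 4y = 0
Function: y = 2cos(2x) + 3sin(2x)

Verification:
y'' = -8cos(2x) - 12sin(2x)
y'' + 4y = 0 ✓

Yes, it is a solution.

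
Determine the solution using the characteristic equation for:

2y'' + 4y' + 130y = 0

Characteristic equation: 2r² + 4r + 130 = 0
Divide by 2: r² + 2r + 65 = 0
Roots: r = -1 ± 8i (complex conjugates)
General solution: y = e^(-x)(C₁cos(8x) + C₂sin(8x))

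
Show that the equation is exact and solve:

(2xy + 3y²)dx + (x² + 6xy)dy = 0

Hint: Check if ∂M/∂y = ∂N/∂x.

Verify exactness: ∂M/∂y = ∂N/∂x ✓
Find F(x,y) such that ∂F/∂x = M, ∂F/∂y = N
Solution: x²y + 3xy² = C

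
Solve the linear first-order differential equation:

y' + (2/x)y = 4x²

Using integrating factor method:

General solution: y = (4/5)x^3 + Cx^(-2)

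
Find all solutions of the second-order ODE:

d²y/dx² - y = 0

Characteristic equation: r² - 1 = 0
Roots: r = 1, -1 (distinct real)
General solution: y = C₁e^x + C₂e^(-x)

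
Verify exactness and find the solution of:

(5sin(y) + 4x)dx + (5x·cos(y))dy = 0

Verify exactness: ∂M/∂y = ∂N/∂x ✓
Find F(x,y) such that ∂F/∂x = M, ∂F/∂y = N
Solution: 5x·sin(y) + 2x² = C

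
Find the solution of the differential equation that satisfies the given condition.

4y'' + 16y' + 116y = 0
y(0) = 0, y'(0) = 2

General solution: y = e^(-2x)(C₁cos(5x) + C₂sin(5x))
Complex roots r = -2 ± 5i
Applying ICs: C₁ = 0, C₂ = 2/5
Particular solution: y = e^(-2x)((2/5)sin(5x))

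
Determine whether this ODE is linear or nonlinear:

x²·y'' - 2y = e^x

Linear (y and its derivatives appear to the first power only, no products of y terms)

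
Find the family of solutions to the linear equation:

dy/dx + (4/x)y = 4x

Using integrating factor method:

General solution: y = (2/3)x^2 + Cx^(-4)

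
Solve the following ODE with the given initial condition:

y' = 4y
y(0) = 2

General solution: y = Ce^(4x)
Applying IC y(0) = 2:
Particular solution: y = 2e^(4x)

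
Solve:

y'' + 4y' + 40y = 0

Characteristic equation: r² + 4r + 40 = 0
Roots: r = -2 ± 6i (complex conjugates)
General solution: y = e^(-2x)(C₁cos(6x) + C₂sin(6x))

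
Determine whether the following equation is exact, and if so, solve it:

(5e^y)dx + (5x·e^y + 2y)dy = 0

Verify exactness: ∂M/∂y = ∂N/∂x ✓
Find F(x,y) such that ∂F/∂x = M, ∂F/∂y = N
Solution: 5x·e^y + y² = C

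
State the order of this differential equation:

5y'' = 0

The order is 2 (highest derivative is of order 2).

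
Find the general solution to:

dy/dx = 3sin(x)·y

Separating variables and integrating:
ln|y| = -3cos(x) + C

General solution: y = Ce^(-3cos(x))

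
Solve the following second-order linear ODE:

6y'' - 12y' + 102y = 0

Characteristic equation: 6r² - 12r + 102 = 0
Divide by 6: r² - 2r + 17 = 0
Roots: r = 1 ± 4i (complex conjugates)
General solution: y = e^x(C₁cos(4x) + C₂sin(4x))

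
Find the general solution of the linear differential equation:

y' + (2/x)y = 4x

Using integrating factor method:

General solution: y = x^2 + Cx^(-2)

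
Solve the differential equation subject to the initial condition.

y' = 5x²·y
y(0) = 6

General solution: y = Ce^(5x³/3)
Applying IC y(0) = 6:
Particular solution: y = 6e^(5x³/3)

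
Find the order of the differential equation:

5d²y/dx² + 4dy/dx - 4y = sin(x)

The order is 2 (highest derivative is of order 2).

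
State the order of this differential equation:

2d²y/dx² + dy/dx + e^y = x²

The order is 2 (highest derivative is of order 2).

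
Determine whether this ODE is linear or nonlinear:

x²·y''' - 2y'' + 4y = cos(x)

Linear (y and its derivatives appear to the first power only, no products of y terms)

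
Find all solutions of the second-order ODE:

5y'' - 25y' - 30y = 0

Characteristic equation: 5r² - 25r - 30 = 0
Divide by 5: r² - 5r - 6 = 0
Roots: r = 6, -1 (distinct real)
General solution: y = C₁e^(6x) + C₂e^(-x)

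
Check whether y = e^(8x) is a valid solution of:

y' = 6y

Verification:
y = e^(8x)
y' = 8e^(8x)
But 6y = 6e^(8x)
y' ≠ 6y — the derivative does not match

No, it is not a solution.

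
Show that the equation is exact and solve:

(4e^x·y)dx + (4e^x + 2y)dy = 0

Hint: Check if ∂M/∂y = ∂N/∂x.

Verify exactness: ∂M/∂y = ∂N/∂x ✓
Find F(x,y) such that ∂F/∂x = M, ∂F/∂y = N
Solution: 4e^x·y + y² = C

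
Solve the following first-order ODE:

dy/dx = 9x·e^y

Separating variables and integrating:
-e^(-y) = 9x²/2 + C

General solution: y = -ln(C - 9x²/2)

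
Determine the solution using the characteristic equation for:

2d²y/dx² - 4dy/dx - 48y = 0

Characteristic equation: 2r² - 4r - 48 = 0
Divide by 2: r² - 2r - 24 = 0
Roots: r = 6, -4 (distinct real)
General solution: y = C₁e^(6x) + C₂e^(-4x)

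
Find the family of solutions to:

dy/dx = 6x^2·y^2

Separating variables and integrating:
-1/y = 2x^3 + C

General solution: y^-1 = -2x^3 + C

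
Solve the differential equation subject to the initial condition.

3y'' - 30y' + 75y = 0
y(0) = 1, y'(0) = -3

General solution: y = (C₁ + C₂x)e^(5x)
Repeated root r = 5
Applying ICs: C₁ = 1, C₂ = -8
Particular solution: y = (1 - 8x)e^(5x)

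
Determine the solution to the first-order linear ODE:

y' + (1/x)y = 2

Using integrating factor method:

General solution: y = x + C/x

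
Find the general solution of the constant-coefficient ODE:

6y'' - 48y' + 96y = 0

Characteristic equation: 6r² - 48r + 96 = 0
Divide by 6: r² - 8r + 16 = 0
Factored: (r - 4)² = 0
Repeated root: r = 4
General solution: y = (C₁ + C₂x)e^(4x)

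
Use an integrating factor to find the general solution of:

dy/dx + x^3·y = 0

Using integrating factor method:

General solution: y = Ce^(-x^4/4)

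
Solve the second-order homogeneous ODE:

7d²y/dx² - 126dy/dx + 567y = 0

Characteristic equation: 7r² - 126r + 567 = 0
Divide by 7: r² - 18r + 81 = 0
Factored: (r - 9)² = 0
Repeated root: r = 9
General solution: y = (C₁ + C₂x)e^(9x)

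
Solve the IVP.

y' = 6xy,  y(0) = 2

General solution: y = Ce^(3x²)
Applying IC y(0) = 2:
Particular solution: y = 2e^(3x²)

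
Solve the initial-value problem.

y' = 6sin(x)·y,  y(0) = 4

General solution: y = Ce^(-6cos(x))
Applying IC y(0) = 4:
Particular solution: y = 4e^(6(1-cos(x)))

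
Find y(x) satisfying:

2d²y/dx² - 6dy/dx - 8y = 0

Characteristic equation: 2r² - 6r - 8 = 0
Divide by 2: r² - 3r - 4 = 0
Roots: r = 4, -1 (distinct real)
General solution: y = C₁e^(4x) + C₂e^(-x)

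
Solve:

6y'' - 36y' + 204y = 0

Characteristic equation: 6r² - 36r + 204 = 0
Divide by 6: r² - 6r + 34 = 0
Roots: r = 3 ± 5i (complex conjugates)
General solution: y = e^(3x)(C₁cos(5x) + C₂sin(5x))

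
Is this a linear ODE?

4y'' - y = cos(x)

Yes. Linear (y and its derivatives appear to the first power only, no products of y terms)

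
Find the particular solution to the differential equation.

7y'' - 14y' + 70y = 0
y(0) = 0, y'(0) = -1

General solution: y = e^x(C₁cos(3x) + C₂sin(3x))
Complex roots r = 1 ± 3i
Applying ICs: C₁ = 0, C₂ = -1/3
Particular solution: y = e^x(-(1/3)sin(3x))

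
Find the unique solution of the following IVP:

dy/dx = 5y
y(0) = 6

General solution: y = Ce^(5x)
Applying IC y(0) = 6:
Particular solution: y = 6e^(5x)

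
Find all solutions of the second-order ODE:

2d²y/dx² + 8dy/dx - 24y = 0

Characteristic equation: 2r² + 8r - 24 = 0
Divide by 2: r² + 4r - 12 = 0
Roots: r = 2, -6 (distinct real)
General solution: y = C₁e^(2x) + C₂e^(-6x)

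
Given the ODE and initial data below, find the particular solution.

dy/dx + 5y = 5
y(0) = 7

General solution: y = 1 + Ce^(-5x)
Applying y(0) = 7: C = 7 - 1 = 6
Particular solution: y = 1 + 6e^(-5x)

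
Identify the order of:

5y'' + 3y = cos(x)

The order is 2 (highest derivative is of order 2).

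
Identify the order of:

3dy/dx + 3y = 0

The order is 1 (highest derivative is of order 1).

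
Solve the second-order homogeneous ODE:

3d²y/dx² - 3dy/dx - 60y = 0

Characteristic equation: 3r² - 3r - 60 = 0
Divide by 3: r² - r - 20 = 0
Roots: r = 5, -4 (distinct real)
General solution: y = C₁e^(5x) + C₂e^(-4x)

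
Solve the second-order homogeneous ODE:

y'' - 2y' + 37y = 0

Characteristic equation: r² - 2r + 37 = 0
Roots: r = 1 ± 6i (complex conjugates)
General solution: y = e^x(C₁cos(6x) + C₂sin(6x))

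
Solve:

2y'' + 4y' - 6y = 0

Characteristic equation: 2r² + 4r - 6 = 0
Divide by 2: r² + 2r - 3 = 0
Roots: r = 1, -3 (distinct real)
General solution: y = C₁e^x + C₂e^(-3x)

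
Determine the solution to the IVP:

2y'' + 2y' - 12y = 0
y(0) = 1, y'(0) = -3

General solution: y = C₁e^(2x) + C₂e^(-3x)
Applying ICs: C₁ = 0, C₂ = 1
Particular solution: y = e^(-3x)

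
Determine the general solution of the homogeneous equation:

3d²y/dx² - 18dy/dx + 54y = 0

Characteristic equation: 3r² - 18r + 54 = 0
Divide by 3: r² - 6r + 18 = 0
Roots: r = 3 ± 3i (complex conjugates)
General solution: y = e^(3x)(C₁cos(3x) + C₂sin(3x))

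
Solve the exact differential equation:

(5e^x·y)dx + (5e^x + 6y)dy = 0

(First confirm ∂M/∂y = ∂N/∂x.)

Verify exactness: ∂M/∂y = ∂N/∂x ✓
Find F(x,y) such that ∂F/∂x = M, ∂F/∂y = N
Solution: 5e^x·y + 3y² = C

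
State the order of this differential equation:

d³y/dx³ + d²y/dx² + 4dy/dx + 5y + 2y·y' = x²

The order is 3 (highest derivative is of order 3).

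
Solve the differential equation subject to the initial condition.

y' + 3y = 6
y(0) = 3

General solution: y = 2 + Ce^(-3x)
Applying y(0) = 3: C = 3 - 2 = 1
Particular solution: y = 2 + e^(-3x)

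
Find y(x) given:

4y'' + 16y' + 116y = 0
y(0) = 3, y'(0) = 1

General solution: y = e^(-2x)(C₁cos(5x) + C₂sin(5x))
Complex roots r = -2 ± 5i
Applying ICs: C₁ = 3, C₂ = 7/5
Particular solution: y = e^(-2x)(3cos(5x) + (7/5)sin(5x))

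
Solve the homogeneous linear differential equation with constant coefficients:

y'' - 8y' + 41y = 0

Characteristic equation: r² - 8r + 41 = 0
Roots: r = 4 ± 5i (complex conjugates)
General solution: y = e^(4x)(C₁cos(5x) + C₂sin(5x))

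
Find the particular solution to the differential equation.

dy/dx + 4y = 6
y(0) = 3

General solution: y = 3/2 + Ce^(-4x)
Applying y(0) = 3: C = 3 - 3/2 = 3/2
Particular solution: y = 3/2 + (3/2)e^(-4x)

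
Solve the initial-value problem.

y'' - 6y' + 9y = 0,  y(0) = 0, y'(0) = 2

General solution: y = (C₁ + C₂x)e^(3x)
Repeated root r = 3
Applying ICs: C₁ = 0, C₂ = 2
Particular solution: y = 2xe^(3x)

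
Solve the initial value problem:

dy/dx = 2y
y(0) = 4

General solution: y = Ce^(2x)
Applying IC y(0) = 4:
Particular solution: y = 4e^(2x)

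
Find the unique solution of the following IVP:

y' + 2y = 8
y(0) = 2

General solution: y = 4 + Ce^(-2x)
Applying y(0) = 2: C = 2 - 4 = -2
Particular solution: y = 4 - 2e^(-2x)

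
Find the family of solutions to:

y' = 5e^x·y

Separating variables and integrating:
ln|y| = 5e^x + C

General solution: y = Ce^(5e^x)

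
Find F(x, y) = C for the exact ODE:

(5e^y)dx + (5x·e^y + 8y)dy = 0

Verify exactness: ∂M/∂y = ∂N/∂x ✓
Find F(x,y) such that ∂F/∂x = M, ∂F/∂y = N
Solution: 5x·e^y + 4y² = C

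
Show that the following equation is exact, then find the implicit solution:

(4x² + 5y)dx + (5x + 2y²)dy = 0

Verify exactness: ∂M/∂y = ∂N/∂x ✓
Find F(x,y) such that ∂F/∂x = M, ∂F/∂y = N
Solution: 4x³/3 + 5xy + 2y³/3 = C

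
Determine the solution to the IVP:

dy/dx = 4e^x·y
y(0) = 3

General solution: y = Ce^(4e^x)
Applying IC y(0) = 3:
Particular solution: y = 3e^(4(e^x - 1))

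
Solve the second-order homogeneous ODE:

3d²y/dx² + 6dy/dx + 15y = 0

Characteristic equation: 3r² + 6r + 15 = 0
Divide by 3: r² + 2r + 5 = 0
Roots: r = -1 ± 2i (complex conjugates)
General solution: y = e^(-x)(C₁cos(2x) + C₂sin(2x))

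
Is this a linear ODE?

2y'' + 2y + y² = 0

No. Nonlinear (y² term)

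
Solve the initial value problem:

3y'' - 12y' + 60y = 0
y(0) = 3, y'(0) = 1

General solution: y = e^(2x)(C₁cos(4x) + C₂sin(4x))
Complex roots r = 2 ± 4i
Applying ICs: C₁ = 3, C₂ = -5/4
Particular solution: y = e^(2x)(3cos(4x) - (5/4)sin(4x))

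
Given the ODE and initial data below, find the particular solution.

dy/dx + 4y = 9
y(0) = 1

General solution: y = 9/4 + Ce^(-4x)
Applying y(0) = 1: C = 1 - 9/4 = -5/4
Particular solution: y = 9/4 - (5/4)e^(-4x)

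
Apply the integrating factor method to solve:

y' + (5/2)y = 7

Using integrating factor method:

General solution: y = 14/5 + Ce^(-5x/2)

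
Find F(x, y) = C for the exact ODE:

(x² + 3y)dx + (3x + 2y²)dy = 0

Verify exactness: ∂M/∂y = ∂N/∂x ✓
Find F(x,y) such that ∂F/∂x = M, ∂F/∂y = N
Solution: x³/3 + 3xy + 2y³/3 = C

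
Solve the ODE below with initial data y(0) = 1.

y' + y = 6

General solution: y = 6 + Ce^(-x)
Applying y(0) = 1: C = 1 - 6 = -5
Particular solution: y = 6 - 5e^(-x)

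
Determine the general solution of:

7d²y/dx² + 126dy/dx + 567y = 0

Characteristic equation: 7r² + 126r + 567 = 0
Divide by 7: r² + 18r + 81 = 0
Factored: (r + 9)² = 0
Repeated root: r = -9
General solution: y = (C₁ + C₂x)e^(-9x)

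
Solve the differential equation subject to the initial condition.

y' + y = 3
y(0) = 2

General solution: y = 3 + Ce^(-x)
Applying y(0) = 2: C = 2 - 3 = -1
Particular solution: y = 3 - e^(-x)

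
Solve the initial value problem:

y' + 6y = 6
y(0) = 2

General solution: y = 1 + Ce^(-6x)
Applying y(0) = 2: C = 2 - 1 = 1
Particular solution: y = 1 + e^(-6x)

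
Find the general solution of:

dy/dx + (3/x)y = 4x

Using integrating factor method:

General solution: y = (4/5)x^2 + Cx^(-3)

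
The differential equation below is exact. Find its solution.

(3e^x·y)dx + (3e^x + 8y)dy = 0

Verify exactness: ∂M/∂y = ∂N/∂x ✓
Find F(x,y) such that ∂F/∂x = M, ∂F/∂y = N
Solution: 3e^x·y + 4y² = C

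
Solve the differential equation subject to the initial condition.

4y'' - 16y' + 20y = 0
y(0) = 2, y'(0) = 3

General solution: y = e^(2x)(C₁cos(x) + C₂sin(x))
Complex roots r = 2 ± i
Applying ICs: C₁ = 2, C₂ = -1
Particular solution: y = e^(2x)(2cos(x) - sin(x))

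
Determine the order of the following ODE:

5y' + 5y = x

The order is 1 (highest derivative is of order 1).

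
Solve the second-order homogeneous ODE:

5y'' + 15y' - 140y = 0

Characteristic equation: 5r² + 15r - 140 = 0
Divide by 5: r² + 3r - 28 = 0
Roots: r = 4, -7 (distinct real)
General solution: y = C₁e^(4x) + C₂e^(-7x)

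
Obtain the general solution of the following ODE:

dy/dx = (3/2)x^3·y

Separating variables and integrating:
ln|y| = 3x^4/8 + C

General solution: y = Ce^(3x^4/8)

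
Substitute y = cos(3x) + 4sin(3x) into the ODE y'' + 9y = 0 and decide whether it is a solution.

Verification:
y'' = -9cos(3x) - 36sin(3x)
y'' + 9y = 0 ✓

Yes, it is a solution.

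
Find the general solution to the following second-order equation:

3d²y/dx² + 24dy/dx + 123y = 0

Characteristic equation: 3r² + 24r + 123 = 0
Divide by 3: r² + 8r + 41 = 0
Roots: r = -4 ± 5i (complex conjugates)
General solution: y = e^(-4x)(C₁cos(5x) + C₂sin(5x))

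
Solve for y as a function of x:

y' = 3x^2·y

Separating variables and integrating:
ln|y| = x^3 + C

General solution: y = Ce^(x^3)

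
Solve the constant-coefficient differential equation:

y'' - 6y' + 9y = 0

Characteristic equation: r² - 6r + 9 = 0
Factored: (r - 3)² = 0
Repeated root: r = 3
General solution: y = (C₁ + C₂x)e^(3x)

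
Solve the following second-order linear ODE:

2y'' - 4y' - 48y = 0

Characteristic equation: 2r² - 4r - 48 = 0
Divide by 2: r² - 2r - 24 = 0
Roots: r = 6, -4 (distinct real)
General solution: y = C₁e^(6x) + C₂e^(-4x)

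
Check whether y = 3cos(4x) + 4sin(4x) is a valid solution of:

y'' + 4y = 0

Verification:
y'' = -48cos(4x) - 64sin(4x)
y'' + 4y ≠ 0 (frequency mismatch: got 16 instead of 4)

No, it is not a solution.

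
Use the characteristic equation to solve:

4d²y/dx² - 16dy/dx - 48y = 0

Characteristic equation: 4r² - 16r - 48 = 0
Divide by 4: r² - 4r - 12 = 0
Roots: r = 6, -2 (distinct real)
General solution: y = C₁e^(6x) + C₂e^(-2x)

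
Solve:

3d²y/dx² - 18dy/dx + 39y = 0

Characteristic equation: 3r² - 18r + 39 = 0
Divide by 3: r² - 6r + 13 = 0
Roots: r = 3 ± 2i (complex conjugates)
General solution: y = e^(3x)(C₁cos(2x) + C₂sin(2x))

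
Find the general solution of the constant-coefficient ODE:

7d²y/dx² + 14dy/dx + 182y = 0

Characteristic equation: 7r² + 14r + 182 = 0
Divide by 7: r² + 2r + 26 = 0
Roots: r = -1 ± 5i (complex conjugates)
General solution: y = e^(-x)(C₁cos(5x) + C₂sin(5x))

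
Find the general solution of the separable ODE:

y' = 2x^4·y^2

Separating variables and integrating:
-1/y = 2x^5/5 + C

General solution: y^-1 = (-2/5)x^5 + C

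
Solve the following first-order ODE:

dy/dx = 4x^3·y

Separating variables and integrating:
ln|y| = x^4 + C

General solution: y = Ce^(x^4)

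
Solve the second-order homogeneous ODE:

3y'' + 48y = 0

Characteristic equation: 3r² + 48 = 0
Divide by 3: r² + 16 = 0
Roots: r = ±4i (complex conjugates)
General solution: y = C₁cos(4x) + C₂sin(4x)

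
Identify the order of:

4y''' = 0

The order is 3 (highest derivative is of order 3).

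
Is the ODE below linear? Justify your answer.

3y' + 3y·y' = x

No. Nonlinear (product y·y')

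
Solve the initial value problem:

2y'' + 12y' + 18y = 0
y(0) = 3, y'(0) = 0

General solution: y = (C₁ + C₂x)e^(-3x)
Repeated root r = -3
Applying ICs: C₁ = 3, C₂ = 9
Particular solution: y = (3 + 9x)e^(-3x)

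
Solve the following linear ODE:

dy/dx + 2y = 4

Using integrating factor method:

General solution: y = 2 + Ce^(-2x)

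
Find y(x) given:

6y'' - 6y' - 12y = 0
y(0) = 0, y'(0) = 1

General solution: y = C₁e^(2x) + C₂e^(-x)
Applying ICs: C₁ = 1/3, C₂ = -1/3
Particular solution: y = (1/3)e^(2x) - (1/3)e^(-x)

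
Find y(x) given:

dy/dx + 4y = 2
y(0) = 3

General solution: y = 1/2 + Ce^(-4x)
Applying y(0) = 3: C = 3 - 1/2 = 5/2
Particular solution: y = 1/2 + (5/2)e^(-4x)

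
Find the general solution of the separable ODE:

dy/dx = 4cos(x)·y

Separating variables and integrating:
ln|y| = 4sin(x) + C

General solution: y = Ce^(4sin(x))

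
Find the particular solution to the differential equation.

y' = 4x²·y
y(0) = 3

General solution: y = Ce^(4x³/3)
Applying IC y(0) = 3:
Particular solution: y = 3e^(4x³/3)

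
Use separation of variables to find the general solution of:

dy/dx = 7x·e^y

Separating variables and integrating:
-e^(-y) = 7x²/2 + C

General solution: y = -ln(C - 7x²/2)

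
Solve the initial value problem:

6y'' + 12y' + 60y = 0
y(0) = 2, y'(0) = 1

General solution: y = e^(-x)(C₁cos(3x) + C₂sin(3x))
Complex roots r = -1 ± 3i
Applying ICs: C₁ = 2, C₂ = 1
Particular solution: y = e^(-x)(2cos(3x) + sin(3x))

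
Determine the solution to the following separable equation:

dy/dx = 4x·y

Separating variables and integrating:
ln|y| = 2x^2 + C

General solution: y = Ce^(2x^2)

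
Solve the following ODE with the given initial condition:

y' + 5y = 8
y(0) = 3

General solution: y = 8/5 + Ce^(-5x)
Applying y(0) = 3: C = 3 - 8/5 = 7/5
Particular solution: y = 8/5 + (7/5)e^(-5x)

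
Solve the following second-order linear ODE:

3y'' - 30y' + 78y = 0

Characteristic equation: 3r² - 30r + 78 = 0
Divide by 3: r² - 10r + 26 = 0
Roots: r = 5 ± i (complex conjugates)
General solution: y = e^(5x)(C₁cos(x) + C₂sin(x))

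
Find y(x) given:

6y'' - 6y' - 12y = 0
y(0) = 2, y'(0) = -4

General solution: y = C₁e^(2x) + C₂e^(-x)
Applying ICs: C₁ = -2/3, C₂ = 8/3
Particular solution: y = -(2/3)e^(2x) + (8/3)e^(-x)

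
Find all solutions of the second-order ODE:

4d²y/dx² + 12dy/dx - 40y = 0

Characteristic equation: 4r² + 12r - 40 = 0
Divide by 4: r² + 3r - 10 = 0
Roots: r = 2, -5 (distinct real)
General solution: y = C₁e^(2x) + C₂e^(-5x)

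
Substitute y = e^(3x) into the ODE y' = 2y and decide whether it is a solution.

Verification:
y = e^(3x)
y' = 3e^(3x)
But 2y = 2e^(3x)
y' ≠ 2y — the derivative does not match

No, it is not a solution.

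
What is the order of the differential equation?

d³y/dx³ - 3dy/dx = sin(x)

The order is 3 (highest derivative is of order 3).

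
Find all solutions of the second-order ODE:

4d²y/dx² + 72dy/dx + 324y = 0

Characteristic equation: 4r² + 72r + 324 = 0
Divide by 4: r² + 18r + 81 = 0
Factored: (r + 9)² = 0
Repeated root: r = -9
General solution: y = (C₁ + C₂x)e^(-9x)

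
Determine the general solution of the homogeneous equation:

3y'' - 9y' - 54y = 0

Characteristic equation: 3r² - 9r - 54 = 0
Divide by 3: r² - 3r - 18 = 0
Roots: r = 6, -3 (distinct real)
General solution: y = C₁e^(6x) + C₂e^(-3x)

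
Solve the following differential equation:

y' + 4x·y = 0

Using integrating factor method:

General solution: y = Ce^(-2x^2)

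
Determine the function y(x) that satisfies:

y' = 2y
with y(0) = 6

General solution: y = Ce^(2x)
Applying IC y(0) = 6:
Particular solution: y = 6e^(2x)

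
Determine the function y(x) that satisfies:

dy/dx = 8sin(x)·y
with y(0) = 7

General solution: y = Ce^(-8cos(x))
Applying IC y(0) = 7:
Particular solution: y = 7e^(8(1-cos(x)))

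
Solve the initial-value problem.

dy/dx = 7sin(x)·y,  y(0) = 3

General solution: y = Ce^(-7cos(x))
Applying IC y(0) = 3:
Particular solution: y = 3e^(7(1-cos(x)))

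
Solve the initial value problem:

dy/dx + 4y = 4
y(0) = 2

General solution: y = 1 + Ce^(-4x)
Applying y(0) = 2: C = 2 - 1 = 1
Particular solution: y = 1 + e^(-4x)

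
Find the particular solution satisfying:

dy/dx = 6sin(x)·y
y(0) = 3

General solution: y = Ce^(-6cos(x))
Applying IC y(0) = 3:
Particular solution: y = 3e^(6(1-cos(x)))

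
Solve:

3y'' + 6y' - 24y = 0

Characteristic equation: 3r² + 6r - 24 = 0
Divide by 3: r² + 2r - 8 = 0
Roots: r = 2, -4 (distinct real)
General solution: y = C₁e^(2x) + C₂e^(-4x)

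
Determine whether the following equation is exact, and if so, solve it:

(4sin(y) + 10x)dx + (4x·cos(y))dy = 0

Verify exactness: ∂M/∂y = ∂N/∂x ✓
Find F(x,y) such that ∂F/∂x = M, ∂F/∂y = N
Solution: 4x·sin(y) + 5x² = C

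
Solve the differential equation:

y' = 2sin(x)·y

Separating variables and integrating:
ln|y| = -2cos(x) + C

General solution: y = Ce^(-2cos(x))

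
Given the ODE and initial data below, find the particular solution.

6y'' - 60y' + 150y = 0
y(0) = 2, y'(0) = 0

General solution: y = (C₁ + C₂x)e^(5x)
Repeated root r = 5
Applying ICs: C₁ = 2, C₂ = -10
Particular solution: y = (2 - 10x)e^(5x)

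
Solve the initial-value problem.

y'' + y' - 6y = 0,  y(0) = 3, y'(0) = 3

General solution: y = C₁e^(2x) + C₂e^(-3x)
Applying ICs: C₁ = 12/5, C₂ = 3/5
Particular solution: y = (12/5)e^(2x) + (3/5)e^(-3x)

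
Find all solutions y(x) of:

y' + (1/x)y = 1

Using integrating factor method:

General solution: y = (1/2)x + C/x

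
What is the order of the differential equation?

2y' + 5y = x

The order is 1 (highest derivative is of order 1).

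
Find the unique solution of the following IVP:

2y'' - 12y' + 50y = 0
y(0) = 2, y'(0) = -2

General solution: y = e^(3x)(C₁cos(4x) + C₂sin(4x))
Complex roots r = 3 ± 4i
Applying ICs: C₁ = 2, C₂ = -2
Particular solution: y = e^(3x)(2cos(4x) - 2sin(4x))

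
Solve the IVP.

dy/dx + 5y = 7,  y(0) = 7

General solution: y = 7/5 + Ce^(-5x)
Applying y(0) = 7: C = 7 - 7/5 = 28/5
Particular solution: y = 7/5 + (28/5)e^(-5x)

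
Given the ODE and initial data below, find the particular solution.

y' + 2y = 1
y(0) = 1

General solution: y = 1/2 + Ce^(-2x)
Applying y(0) = 1: C = 1 - 1/2 = 1/2
Particular solution: y = 1/2 + (1/2)e^(-2x)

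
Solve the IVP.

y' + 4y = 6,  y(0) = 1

General solution: y = 3/2 + Ce^(-4x)
Applying y(0) = 1: C = 1 - 3/2 = -1/2
Particular solution: y = 3/2 - (1/2)e^(-4x)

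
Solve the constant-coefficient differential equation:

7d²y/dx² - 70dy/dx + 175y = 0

Characteristic equation: 7r² - 70r + 175 = 0
Divide by 7: r² - 10r + 25 = 0
Factored: (r - 5)² = 0
Repeated root: r = 5
General solution: y = (C₁ + C₂x)e^(5x)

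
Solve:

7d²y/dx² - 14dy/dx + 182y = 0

Characteristic equation: 7r² - 14r + 182 = 0
Divide by 7: r² - 2r + 26 = 0
Roots: r = 1 ± 5i (complex conjugates)
General solution: y = e^x(C₁cos(5x) + C₂sin(5x))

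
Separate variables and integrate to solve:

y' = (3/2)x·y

Separating variables and integrating:
ln|y| = 3x^2/4 + C

General solution: y = Ce^(3x^2/4)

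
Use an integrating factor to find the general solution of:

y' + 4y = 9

Using integrating factor method:

General solution: y = 9/4 + Ce^(-4x)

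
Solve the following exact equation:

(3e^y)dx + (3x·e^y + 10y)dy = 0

Verify exactness: ∂M/∂y = ∂N/∂x ✓
Find F(x,y) such that ∂F/∂x = M, ∂F/∂y = N
Solution: 3x·e^y + 5y² = C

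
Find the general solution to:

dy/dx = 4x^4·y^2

Separating variables and integrating:
-1/y = 4x^5/5 + C

General solution: y^-1 = (-4/5)x^5 + C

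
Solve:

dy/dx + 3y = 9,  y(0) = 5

General solution: y = 3 + Ce^(-3x)
Applying y(0) = 5: C = 5 - 3 = 2
Particular solution: y = 3 + 2e^(-3x)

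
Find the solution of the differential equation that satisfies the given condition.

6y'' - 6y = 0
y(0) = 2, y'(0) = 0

General solution: y = C₁e^x + C₂e^(-x)
Applying ICs: C₁ = 1, C₂ = 1
Particular solution: y = e^x + e^(-x)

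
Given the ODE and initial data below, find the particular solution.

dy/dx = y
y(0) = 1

General solution: y = Ce^x
Applying IC y(0) = 1:
Particular solution: y = e^x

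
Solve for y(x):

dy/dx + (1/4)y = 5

Using integrating factor method:

General solution: y = 20 + Ce^(-x/4)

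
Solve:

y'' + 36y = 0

Characteristic equation: r² + 36 = 0
Roots: r = ±6i (complex conjugates)
General solution: y = C₁cos(6x) + C₂sin(6x)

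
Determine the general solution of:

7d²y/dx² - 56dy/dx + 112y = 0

Characteristic equation: 7r² - 56r + 112 = 0
Divide by 7: r² - 8r + 16 = 0
Factored: (r - 4)² = 0
Repeated root: r = 4
General solution: y = (C₁ + C₂x)e^(4x)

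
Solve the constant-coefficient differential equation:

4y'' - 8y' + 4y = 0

Characteristic equation: 4r² - 8r + 4 = 0
Divide by 4: r² - 2r + 1 = 0
Factored: (r - 1)² = 0
Repeated root: r = 1
General solution: y = (C₁ + C₂x)e^x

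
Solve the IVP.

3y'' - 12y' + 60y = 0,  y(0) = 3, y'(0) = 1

General solution: y = e^(2x)(C₁cos(4x) + C₂sin(4x))
Complex roots r = 2 ± 4i
Applying ICs: C₁ = 3, C₂ = -5/4
Particular solution: y = e^(2x)(3cos(4x) - (5/4)sin(4x))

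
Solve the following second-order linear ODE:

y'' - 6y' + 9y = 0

Characteristic equation: r² - 6r + 9 = 0
Factored: (r - 3)² = 0
Repeated root: r = 3
General solution: y = (C₁ + C₂x)e^(3x)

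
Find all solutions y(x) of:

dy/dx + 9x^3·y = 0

Using integrating factor method:

General solution: y = Ce^(-9x^4/4)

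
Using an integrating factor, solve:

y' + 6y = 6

Using integrating factor method:

General solution: y = 1 + Ce^(-6x)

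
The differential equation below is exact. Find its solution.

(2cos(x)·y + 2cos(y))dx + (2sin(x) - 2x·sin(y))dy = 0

Verify exactness: ∂M/∂y = ∂N/∂x ✓
Find F(x,y) such that ∂F/∂x = M, ∂F/∂y = N
Solution: 2sin(x)·y + 2x·cos(y) = C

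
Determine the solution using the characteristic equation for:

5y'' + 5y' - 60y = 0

Characteristic equation: 5r² + 5r - 60 = 0
Divide by 5: r² + r - 12 = 0
Roots: r = 3, -4 (distinct real)
General solution: y = C₁e^(3x) + C₂e^(-4x)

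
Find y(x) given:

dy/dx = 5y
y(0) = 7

General solution: y = Ce^(5x)
Applying IC y(0) = 7:
Particular solution: y = 7e^(5x)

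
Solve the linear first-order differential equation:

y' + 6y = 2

Using integrating factor method:

General solution: y = 1/3 + Ce^(-6x)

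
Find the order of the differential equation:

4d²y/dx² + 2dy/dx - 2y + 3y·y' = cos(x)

The order is 2 (highest derivative is of order 2).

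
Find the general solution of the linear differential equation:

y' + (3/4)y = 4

Using integrating factor method:

General solution: y = 16/3 + Ce^(-3x/4)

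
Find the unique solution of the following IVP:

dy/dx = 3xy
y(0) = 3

General solution: y = Ce^(3x²/2)
Applying IC y(0) = 3:
Particular solution: y = 3e^(3x²/2)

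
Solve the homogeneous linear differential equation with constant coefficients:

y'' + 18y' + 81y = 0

Characteristic equation: r² + 18r + 81 = 0
Factored: (r + 9)² = 0
Repeated root: r = -9
General solution: y = (C₁ + C₂x)e^(-9x)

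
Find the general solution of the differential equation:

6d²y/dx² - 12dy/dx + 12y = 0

Characteristic equation: 6r² - 12r + 12 = 0
Divide by 6: r² - 2r + 2 = 0
Roots: r = 1 ± i (complex conjugates)
General solution: y = e^x(C₁cos(x) + C₂sin(x))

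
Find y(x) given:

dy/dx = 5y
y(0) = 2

General solution: y = Ce^(5x)
Applying IC y(0) = 2:
Particular solution: y = 2e^(5x)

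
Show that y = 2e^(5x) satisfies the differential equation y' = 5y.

Verification:
y = 2e^(5x)
y' = 10e^(5x)
5y = 10e^(5x)
y' = 5y ✓

Yes, it is a solution.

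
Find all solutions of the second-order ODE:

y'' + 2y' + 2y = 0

Characteristic equation: r² + 2r + 2 = 0
Roots: r = -1 ± i (complex conjugates)
General solution: y = e^(-x)(C₁cos(x) + C₂sin(x))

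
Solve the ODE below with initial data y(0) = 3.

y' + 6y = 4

General solution: y = 2/3 + Ce^(-6x)
Applying y(0) = 3: C = 3 - 2/3 = 7/3
Particular solution: y = 2/3 + (7/3)e^(-6x)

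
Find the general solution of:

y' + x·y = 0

Using integrating factor method:

General solution: y = Ce^(-x^2/2)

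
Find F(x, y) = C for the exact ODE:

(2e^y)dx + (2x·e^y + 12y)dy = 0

Verify exactness: ∂M/∂y = ∂N/∂x ✓
Find F(x,y) such that ∂F/∂x = M, ∂F/∂y = N
Solution: 2x·e^y + 6y² = C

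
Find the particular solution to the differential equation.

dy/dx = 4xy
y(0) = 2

General solution: y = Ce^(2x²)
Applying IC y(0) = 2:
Particular solution: y = 2e^(2x²)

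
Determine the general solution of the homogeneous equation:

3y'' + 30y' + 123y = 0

Characteristic equation: 3r² + 30r + 123 = 0
Divide by 3: r² + 10r + 41 = 0
Roots: r = -5 ± 4i (complex conjugates)
General solution: y = e^(-5x)(C₁cos(4x) + C₂sin(4x))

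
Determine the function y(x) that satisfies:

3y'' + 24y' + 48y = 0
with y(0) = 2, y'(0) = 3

General solution: y = (C₁ + C₂x)e^(-4x)
Repeated root r = -4
Applying ICs: C₁ = 2, C₂ = 11
Particular solution: y = (2 + 11x)e^(-4x)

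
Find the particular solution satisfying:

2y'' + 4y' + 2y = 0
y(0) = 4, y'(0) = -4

General solution: y = (C₁ + C₂x)e^(-x)
Repeated root r = -1
Applying ICs: C₁ = 4, C₂ = 0
Particular solution: y = 4e^(-x)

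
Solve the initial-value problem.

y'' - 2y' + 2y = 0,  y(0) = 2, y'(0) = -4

General solution: y = e^x(C₁cos(x) + C₂sin(x))
Complex roots r = 1 ± i
Applying ICs: C₁ = 2, C₂ = -6
Particular solution: y = e^x(2cos(x) - 6sin(x))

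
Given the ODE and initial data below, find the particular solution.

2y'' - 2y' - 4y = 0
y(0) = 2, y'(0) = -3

General solution: y = C₁e^(2x) + C₂e^(-x)
Applying ICs: C₁ = -1/3, C₂ = 7/3
Particular solution: y = -(1/3)e^(2x) + (7/3)e^(-x)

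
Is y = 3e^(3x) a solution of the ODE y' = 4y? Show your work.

Verification:
y = 3e^(3x)
y' = 9e^(3x)
But 4y = 12e^(3x)
y' ≠ 4y — the derivative does not match

No, it is not a solution.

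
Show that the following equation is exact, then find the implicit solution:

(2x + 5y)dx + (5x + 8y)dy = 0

Verify exactness: ∂M/∂y = ∂N/∂x ✓
Find F(x,y) such that ∂F/∂x = M, ∂F/∂y = N
Solution: x² + 5xy + 4y² = C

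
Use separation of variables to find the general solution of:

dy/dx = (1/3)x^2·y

Separating variables and integrating:
ln|y| = x^3/9 + C

General solution: y = Ce^(x^3/9)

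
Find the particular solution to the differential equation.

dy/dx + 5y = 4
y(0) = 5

General solution: y = 4/5 + Ce^(-5x)
Applying y(0) = 5: C = 5 - 4/5 = 21/5
Particular solution: y = 4/5 + (21/5)e^(-5x)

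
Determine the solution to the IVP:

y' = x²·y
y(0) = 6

General solution: y = Ce^(x³/3)
Applying IC y(0) = 6:
Particular solution: y = 6e^(x³/3)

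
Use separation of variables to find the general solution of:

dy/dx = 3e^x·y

Separating variables and integrating:
ln|y| = 3e^x + C

General solution: y = Ce^(3e^x)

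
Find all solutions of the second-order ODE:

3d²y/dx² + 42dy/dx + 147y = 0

Characteristic equation: 3r² + 42r + 147 = 0
Divide by 3: r² + 14r + 49 = 0
Factored: (r + 7)² = 0
Repeated root: r = -7
General solution: y = (C₁ + C₂x)e^(-7x)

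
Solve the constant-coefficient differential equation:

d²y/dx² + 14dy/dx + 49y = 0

Characteristic equation: r² + 14r + 49 = 0
Factored: (r + 7)² = 0
Repeated root: r = -7
General solution: y = (C₁ + C₂x)e^(-7x)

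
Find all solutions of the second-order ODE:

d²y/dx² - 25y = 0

Characteristic equation: r² - 25 = 0
Roots: r = 5, -5 (distinct real)
General solution: y = C₁e^(5x) + C₂e^(-5x)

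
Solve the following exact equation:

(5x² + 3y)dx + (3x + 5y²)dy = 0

Verify exactness: ∂M/∂y = ∂N/∂x ✓
Find F(x,y) such that ∂F/∂x = M, ∂F/∂y = N
Solution: 5x³/3 + 3xy + 5y³/3 = C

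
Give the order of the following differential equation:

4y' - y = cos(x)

The order is 1 (highest derivative is of order 1).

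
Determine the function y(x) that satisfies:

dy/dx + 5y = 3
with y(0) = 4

General solution: y = 3/5 + Ce^(-5x)
Applying y(0) = 4: C = 4 - 3/5 = 17/5
Particular solution: y = 3/5 + (17/5)e^(-5x)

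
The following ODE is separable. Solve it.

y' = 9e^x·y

Separating variables and integrating:
ln|y| = 9e^x + C

General solution: y = Ce^(9e^x)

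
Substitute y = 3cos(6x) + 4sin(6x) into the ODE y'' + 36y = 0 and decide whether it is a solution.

Verification:
y'' = -108cos(6x) - 144sin(6x)
y'' + 36y = 0 ✓

Yes, it is a solution.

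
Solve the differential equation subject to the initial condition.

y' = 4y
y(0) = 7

General solution: y = Ce^(4x)
Applying IC y(0) = 7:
Particular solution: y = 7e^(4x)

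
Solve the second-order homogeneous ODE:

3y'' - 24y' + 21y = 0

Characteristic equation: 3r² - 24r + 21 = 0
Divide by 3: r² - 8r + 7 = 0
Roots: r = 1, 7 (distinct real)
General solution: y = C₁e^x + C₂e^(7x)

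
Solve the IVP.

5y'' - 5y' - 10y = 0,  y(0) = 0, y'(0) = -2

General solution: y = C₁e^(2x) + C₂e^(-x)
Applying ICs: C₁ = -2/3, C₂ = 2/3
Particular solution: y = -(2/3)e^(2x) + (2/3)e^(-x)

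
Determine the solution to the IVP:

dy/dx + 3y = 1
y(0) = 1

General solution: y = 1/3 + Ce^(-3x)
Applying y(0) = 1: C = 1 - 1/3 = 2/3
Particular solution: y = 1/3 + (2/3)e^(-3x)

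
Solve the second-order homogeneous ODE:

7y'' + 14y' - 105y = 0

Characteristic equation: 7r² + 14r - 105 = 0
Divide by 7: r² + 2r - 15 = 0
Roots: r = 3, -5 (distinct real)
General solution: y = C₁e^(3x) + C₂e^(-5x)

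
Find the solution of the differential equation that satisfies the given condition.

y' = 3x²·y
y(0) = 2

General solution: y = Ce^(x³)
Applying IC y(0) = 2:
Particular solution: y = 2e^(x³)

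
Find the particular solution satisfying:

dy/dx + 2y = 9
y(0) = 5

General solution: y = 9/2 + Ce^(-2x)
Applying y(0) = 5: C = 5 - 9/2 = 1/2
Particular solution: y = 9/2 + (1/2)e^(-2x)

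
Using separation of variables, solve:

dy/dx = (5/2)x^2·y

Separating variables and integrating:
ln|y| = 5x^3/6 + C

General solution: y = Ce^(5x^3/6)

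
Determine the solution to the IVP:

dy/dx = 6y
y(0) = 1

General solution: y = Ce^(6x)
Applying IC y(0) = 1:
Particular solution: y = e^(6x)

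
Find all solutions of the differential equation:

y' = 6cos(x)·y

Separating variables and integrating:
ln|y| = 6sin(x) + C

General solution: y = Ce^(6sin(x))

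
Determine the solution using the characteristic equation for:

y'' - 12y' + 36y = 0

Characteristic equation: r² - 12r + 36 = 0
Factored: (r - 6)² = 0
Repeated root: r = 6
General solution: y = (C₁ + C₂x)e^(6x)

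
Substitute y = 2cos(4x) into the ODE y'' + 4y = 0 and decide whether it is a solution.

Verification:
y'' = -32cos(4x)
y'' + 4y ≠ 0 (frequency mismatch: got 16 instead of 4)

No, it is not a solution.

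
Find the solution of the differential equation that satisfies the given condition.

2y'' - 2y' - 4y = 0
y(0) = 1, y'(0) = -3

General solution: y = C₁e^(2x) + C₂e^(-x)
Applying ICs: C₁ = -2/3, C₂ = 5/3
Particular solution: y = -(2/3)e^(2x) + (5/3)e^(-x)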